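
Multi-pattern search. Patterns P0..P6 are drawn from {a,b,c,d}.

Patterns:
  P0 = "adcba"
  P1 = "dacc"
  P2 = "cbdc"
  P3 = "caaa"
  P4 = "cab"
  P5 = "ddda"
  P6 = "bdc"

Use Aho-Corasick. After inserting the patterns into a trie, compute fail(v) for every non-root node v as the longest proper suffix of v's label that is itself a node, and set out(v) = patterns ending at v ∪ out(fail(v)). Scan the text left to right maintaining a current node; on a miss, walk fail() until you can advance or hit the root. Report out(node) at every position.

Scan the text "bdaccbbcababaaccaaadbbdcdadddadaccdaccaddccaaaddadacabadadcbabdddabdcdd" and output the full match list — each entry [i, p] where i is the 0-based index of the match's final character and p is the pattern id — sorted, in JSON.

Build:
Trie nodes:
  n0 'ε': a→1 b→21 c→10 d→6
  n1 'a': d→2
  n2 'ad': c→3
  n3 'adc': b→4
  n4 'adcb': a→5
  n5 'adcba': ·  ←P0
  n6 'd': a→7 d→18
  n7 'da': c→8
  n8 'dac': c→9
  n9 'dacc': ·  ←P1
  n10 'c': a→14 b→11
  n11 'cb': d→12
  n12 'cbd': c→13
  n13 'cbdc': ·  ←P2
  n14 'ca': a→15 b→17
  n15 'caa': a→16
  n16 'caaa': ·  ←P3
  n17 'cab': ·  ←P4
  n18 'dd': d→19
  n19 'ddd': a→20
  n20 'ddda': ·  ←P5
  n21 'b': d→22
  n22 'bd': c→23
  n23 'bdc': ·  ←P6

BFS fail/out derivation:
  n1('a'): parent n0 fail=0; on 'a' 0 → fail=0;  out ∅∪∅=∅
  n6('d'): parent n0 fail=0; on 'd' 0 → fail=0;  out ∅∪∅=∅
  n10('c'): parent n0 fail=0; on 'c' 0 → fail=0;  out ∅∪∅=∅
  n21('b'): parent n0 fail=0; on 'b' 0 → fail=0;  out ∅∪∅=∅
  n2('ad'): parent n1 fail=0; on 'd' 0 → fail=6;  out ∅∪∅=∅
  n7('da'): parent n6 fail=0; on 'a' 0 → fail=1;  out ∅∪∅=∅
  n11('cb'): parent n10 fail=0; on 'b' 0 → fail=21;  out ∅∪∅=∅
  n14('ca'): parent n10 fail=0; on 'a' 0 → fail=1;  out ∅∪∅=∅
  n18('dd'): parent n6 fail=0; on 'd' 0 → fail=6;  out ∅∪∅=∅
  n22('bd'): parent n21 fail=0; on 'd' 0 → fail=6;  out ∅∪∅=∅
  n3('adc'): parent n2 fail=6; on 'c' 6→0 → fail=10;  out ∅∪∅=∅
  n8('dac'): parent n7 fail=1; on 'c' 1→0 → fail=10;  out ∅∪∅=∅
  n12('cbd'): parent n11 fail=21; on 'd' 21 → fail=22;  out ∅∪∅=∅
  n15('caa'): parent n14 fail=1; on 'a' 1→0 → fail=1;  out ∅∪∅=∅
  n17('cab'): parent n14 fail=1; on 'b' 1→0 → fail=21;  out {4}∪∅={4}
  n19('ddd'): parent n18 fail=6; on 'd' 6 → fail=18;  out ∅∪∅=∅
  n23('bdc'): parent n22 fail=6; on 'c' 6→0 → fail=10;  out {6}∪∅={6}
  n4('adcb'): parent n3 fail=10; on 'b' 10 → fail=11;  out ∅∪∅=∅
  n9('dacc'): parent n8 fail=10; on 'c' 10→0 → fail=10;  out {1}∪∅={1}
  n13('cbdc'): parent n12 fail=22; on 'c' 22 → fail=23;  out {2}∪{6}={2,6}
  n16('caaa'): parent n15 fail=1; on 'a' 1→0 → fail=1;  out {3}∪∅={3}
  n20('ddda'): parent n19 fail=18; on 'a' 18→6 → fail=7;  out {5}∪∅={5}
  n5('adcba'): parent n4 fail=11; on 'a' 11→21→0 → fail=1;  out {0}∪∅={0}

Text stream:
[0] read 'b'  n0⇒n21
[1] read 'd'  n21⇒n22
[2] read 'a'  n22⇒n7 ·f
[3] read 'c'  n7⇒n8
[4] read 'c'  n8⇒n9  emit P1@[1:4]
[5] read 'b'  n9⇒n11 ·f
[6] read 'b'  n11⇒n21 ·f
[7] read 'c'  n21⇒n10 ·f
[8] read 'a'  n10⇒n14
[9] read 'b'  n14⇒n17  emit P4@[7:9]
[10] read 'a'  n17⇒n1 ·f
[11] read 'b'  n1⇒n21 ·f
[12] read 'a'  n21⇒n1 ·f
[13] read 'a'  n1⇒n1 ·f
[14] read 'c'  n1⇒n10 ·f
[15] read 'c'  n10⇒n10 ·f
[16] read 'a'  n10⇒n14
[17] read 'a'  n14⇒n15
[18] read 'a'  n15⇒n16  emit P3@[15:18]
[19] read 'd'  n16⇒n2 ·f
[20] read 'b'  n2⇒n21 ·f
[21] read 'b'  n21⇒n21 ·f
[22] read 'd'  n21⇒n22
[23] read 'c'  n22⇒n23  emit P6@[21:23]
[24] read 'd'  n23⇒n6 ·f
[25] read 'a'  n6⇒n7
[26] read 'd'  n7⇒n2 ·f
[27] read 'd'  n2⇒n18 ·f
[28] read 'd'  n18⇒n19
[29] read 'a'  n19⇒n20  emit P5@[26:29]
[30] read 'd'  n20⇒n2 ·f
[31] read 'a'  n2⇒n7 ·f
[32] read 'c'  n7⇒n8
[33] read 'c'  n8⇒n9  emit P1@[30:33]
[34] read 'd'  n9⇒n6 ·f
[35] read 'a'  n6⇒n7
[36] read 'c'  n7⇒n8
[37] read 'c'  n8⇒n9  emit P1@[34:37]
[38] read 'a'  n9⇒n14 ·f
[39] read 'd'  n14⇒n2 ·f
[40] read 'd'  n2⇒n18 ·f
[41] read 'c'  n18⇒n10 ·f
[42] read 'c'  n10⇒n10 ·f
[43] read 'a'  n10⇒n14
[44] read 'a'  n14⇒n15
[45] read 'a'  n15⇒n16  emit P3@[42:45]
[46] read 'd'  n16⇒n2 ·f
[47] read 'd'  n2⇒n18 ·f
[48] read 'a'  n18⇒n7 ·f
[49] read 'd'  n7⇒n2 ·f
[50] read 'a'  n2⇒n7 ·f
[51] read 'c'  n7⇒n8
[52] read 'a'  n8⇒n14 ·f
[53] read 'b'  n14⇒n17  emit P4@[51:53]
[54] read 'a'  n17⇒n1 ·f
[55] read 'd'  n1⇒n2
[56] read 'a'  n2⇒n7 ·f
[57] read 'd'  n7⇒n2 ·f
[58] read 'c'  n2⇒n3
[59] read 'b'  n3⇒n4
[60] read 'a'  n4⇒n5  emit P0@[56:60]
[61] read 'b'  n5⇒n21 ·f
[62] read 'd'  n21⇒n22
[63] read 'd'  n22⇒n18 ·f
[64] read 'd'  n18⇒n19
[65] read 'a'  n19⇒n20  emit P5@[62:65]
[66] read 'b'  n20⇒n21 ·f
[67] read 'd'  n21⇒n22
[68] read 'c'  n22⇒n23  emit P6@[66:68]
[69] read 'd'  n23⇒n6 ·f
[70] read 'd'  n6⇒n18

Result: [[4,1],[9,4],[18,3],[23,6],[29,5],[33,1],[37,1],[45,3],[53,4],[60,0],[65,5],[68,6]]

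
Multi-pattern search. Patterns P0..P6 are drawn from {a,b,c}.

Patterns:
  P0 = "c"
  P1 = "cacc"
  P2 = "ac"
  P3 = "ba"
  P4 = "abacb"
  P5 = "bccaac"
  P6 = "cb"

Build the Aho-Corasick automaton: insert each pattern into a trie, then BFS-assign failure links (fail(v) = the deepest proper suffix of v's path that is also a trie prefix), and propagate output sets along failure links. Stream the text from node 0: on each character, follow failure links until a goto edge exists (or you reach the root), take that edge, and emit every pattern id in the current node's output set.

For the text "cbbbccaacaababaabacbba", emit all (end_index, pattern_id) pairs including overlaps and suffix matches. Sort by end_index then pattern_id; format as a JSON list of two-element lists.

Construct AC machine:
Trie (insert patterns):
  0='ε' goto a→5 b→7 c→1
  1='c' goto a→2 b→18  ←P0
  2='ca' goto c→3
  3='cac' goto c→4
  4='cacc' goto ·  ←P1
  5='a' goto b→9 c→6
  6='ac' goto ·  ←P2
  7='b' goto a→8 c→13
  8='ba' goto ·  ←P3
  9='ab' goto a→10
  10='aba' goto c→11
  11='abac' goto b→12
  12='abacb' goto ·  ←P4
  13='bc' goto c→14
  14='bcc' goto a→15
  15='bcca' goto a→16
  16='bccaa' goto c→17
  17='bccaac' goto ·  ←P5
  18='cb' goto ·  ←P6

BFS fail/out derivation:
  fail(1) 'c': from fail(0)=0 chase 'c': 0 ⇒ 0;  out={0}∪out(0)={0}
  fail(5) 'a': from fail(0)=0 chase 'a': 0 ⇒ 0;  out=∅∪out(0)=∅
  fail(7) 'b': from fail(0)=0 chase 'b': 0 ⇒ 0;  out=∅∪out(0)=∅
  fail(2) 'ca': from fail(1)=0 chase 'a': 0 ⇒ 5;  out=∅∪out(5)=∅
  fail(6) 'ac': from fail(5)=0 chase 'c': 0 ⇒ 1;  out={2}∪out(1)={0,2}
  fail(8) 'ba': from fail(7)=0 chase 'a': 0 ⇒ 5;  out={3}∪out(5)={3}
  fail(9) 'ab': from fail(5)=0 chase 'b': 0 ⇒ 7;  out=∅∪out(7)=∅
  fail(13) 'bc': from fail(7)=0 chase 'c': 0 ⇒ 1;  out=∅∪out(1)={0}
  fail(18) 'cb': from fail(1)=0 chase 'b': 0 ⇒ 7;  out={6}∪out(7)={6}
  fail(3) 'cac': from fail(2)=5 chase 'c': 5 ⇒ 6;  out=∅∪out(6)={0,2}
  fail(10) 'aba': from fail(9)=7 chase 'a': 7 ⇒ 8;  out=∅∪out(8)={3}
  fail(14) 'bcc': from fail(13)=1 chase 'c': 1→0 ⇒ 1;  out=∅∪out(1)={0}
  fail(4) 'cacc': from fail(3)=6 chase 'c': 6→1→0 ⇒ 1;  out={1}∪out(1)={0,1}
  fail(11) 'abac': from fail(10)=8 chase 'c': 8→5 ⇒ 6;  out=∅∪out(6)={0,2}
  fail(15) 'bcca': from fail(14)=1 chase 'a': 1 ⇒ 2;  out=∅∪out(2)=∅
  fail(12) 'abacb': from fail(11)=6 chase 'b': 6→1 ⇒ 18;  out={4}∪out(18)={4,6}
  fail(16) 'bccaa': from fail(15)=2 chase 'a': 2→5→0 ⇒ 5;  out=∅∪out(5)=∅
  fail(17) 'bccaac': from fail(16)=5 chase 'c': 5 ⇒ 6;  out={5}∪out(6)={0,2,5}

Scan:
i=0 'c': node 0→1  emit P0@[0:0]
i=1 'b': node 1→18  emit P6@[0:1]
i=2 'b': node 18→7 ·f
i=3 'b': node 7→7 ·f
i=4 'c': node 7→13  emit P0@[4:4]
i=5 'c': node 13→14  emit P0@[5:5]
i=6 'a': node 14→15
i=7 'a': node 15→16
i=8 'c': node 16→17  emit P0@[8:8],P2@[7:8],P5@[3:8]
i=9 'a': node 17→2 ·f
i=10 'a': node 2→5 ·f
i=11 'b': node 5→9
i=12 'a': node 9→10  emit P3@[11:12]
i=13 'b': node 10→9 ·f
i=14 'a': node 9→10  emit P3@[13:14]
i=15 'a': node 10→5 ·f
i=16 'b': node 5→9
i=17 'a': node 9→10  emit P3@[16:17]
i=18 'c': node 10→11  emit P0@[18:18],P2@[17:18]
i=19 'b': node 11→12  emit P4@[15:19],P6@[18:19]
i=20 'b': node 12→7 ·f
i=21 'a': node 7→8  emit P3@[20:21]

All matches (sorted): [[0,0],[1,6],[4,0],[5,0],[8,0],[8,2],[8,5],[12,3],[14,3],[17,3],[18,0],[18,2],[19,4],[19,6],[21,3]]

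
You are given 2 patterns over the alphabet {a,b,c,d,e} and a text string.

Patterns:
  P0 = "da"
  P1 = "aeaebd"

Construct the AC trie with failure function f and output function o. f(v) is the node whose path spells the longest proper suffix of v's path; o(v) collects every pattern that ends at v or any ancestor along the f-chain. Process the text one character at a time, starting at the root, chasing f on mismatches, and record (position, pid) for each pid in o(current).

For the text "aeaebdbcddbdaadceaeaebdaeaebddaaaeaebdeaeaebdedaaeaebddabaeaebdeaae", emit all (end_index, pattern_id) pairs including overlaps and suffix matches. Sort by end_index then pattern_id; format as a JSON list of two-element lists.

Construct AC machine:
Trie nodes:
  n0 'ε': a→3 d→1
  n1 'd': a→2
  n2 'da': ·  [P0 ends]
  n3 'a': e→4
  n4 'ae': a→5
  n5 'aea': e→6
  n6 'aeae': b→7
  n7 'aeaeb': d→8
  n8 'aeaebd': ·  [P1 ends]

Failure links (BFS by depth):
  n1('d'): parent n0 fail=0; on 'd' 0 → fail=0;  out ∅∪∅=∅
  n3('a'): parent n0 fail=0; on 'a' 0 → fail=0;  out ∅∪∅=∅
  n2('da'): parent n1 fail=0; on 'a' 0 → fail=3;  out {0}∪∅={0}
  n4('ae'): parent n3 fail=0; on 'e' 0 → fail=0;  out ∅∪∅=∅
  n5('aea'): parent n4 fail=0; on 'a' 0 → fail=3;  out ∅∪∅=∅
  n6('aeae'): parent n5 fail=3; on 'e' 3 → fail=4;  out ∅∪∅=∅
  n7('aeaeb'): parent n6 fail=4; on 'b' 4→0 → fail=0;  out ∅∪∅=∅
  n8('aeaebd'): parent n7 fail=0; on 'd' 0 → fail=1;  out {1}∪∅={1}

Scan:
pos 0 'a': at 3
pos 1 'e': at 4
pos 2 'a': at 5
pos 3 'e': at 6
pos 4 'b': at 7
pos 5 'd': at 8  emit P1@[0:5]
pos 6 'b': at 0 (fail-walked)
pos 7 'c': at 0
pos 8 'd': at 1
pos 9 'd': at 1 (fail-walked)
pos 10 'b': at 0 (fail-walked)
pos 11 'd': at 1
pos 12 'a': at 2  emit P0@[11:12]
pos 13 'a': at 3 (fail-walked)
pos 14 'd': at 1 (fail-walked)
pos 15 'c': at 0 (fail-walked)
pos 16 'e': at 0
pos 17 'a': at 3
pos 18 'e': at 4
pos 19 'a': at 5
pos 20 'e': at 6
pos 21 'b': at 7
pos 22 'd': at 8  emit P1@[17:22]
pos 23 'a': at 2 (fail-walked)  emit P0@[22:23]
pos 24 'e': at 4 (fail-walked)
pos 25 'a': at 5
pos 26 'e': at 6
pos 27 'b': at 7
pos 28 'd': at 8  emit P1@[23:28]
pos 29 'd': at 1 (fail-walked)
pos 30 'a': at 2  emit P0@[29:30]
pos 31 'a': at 3 (fail-walked)
pos 32 'a': at 3 (fail-walked)
pos 33 'e': at 4
pos 34 'a': at 5
pos 35 'e': at 6
pos 36 'b': at 7
pos 37 'd': at 8  emit P1@[32:37]
pos 38 'e': at 0 (fail-walked)
pos 39 'a': at 3
pos 40 'e': at 4
pos 41 'a': at 5
pos 42 'e': at 6
pos 43 'b': at 7
pos 44 'd': at 8  emit P1@[39:44]
pos 45 'e': at 0 (fail-walked)
pos 46 'd': at 1
pos 47 'a': at 2  emit P0@[46:47]
pos 48 'a': at 3 (fail-walked)
pos 49 'e': at 4
pos 50 'a': at 5
pos 51 'e': at 6
pos 52 'b': at 7
pos 53 'd': at 8  emit P1@[48:53]
pos 54 'd': at 1 (fail-walked)
pos 55 'a': at 2  emit P0@[54:55]
pos 56 'b': at 0 (fail-walked)
pos 57 'a': at 3
pos 58 'e': at 4
pos 59 'a': at 5
pos 60 'e': at 6
pos 61 'b': at 7
pos 62 'd': at 8  emit P1@[57:62]
pos 63 'e': at 0 (fail-walked)
pos 64 'a': at 3
pos 65 'a': at 3 (fail-walked)
pos 66 'e': at 4

Matches: [[5,1],[12,0],[22,1],[23,0],[28,1],[30,0],[37,1],[44,1],[47,0],[53,1],[55,0],[62,1]]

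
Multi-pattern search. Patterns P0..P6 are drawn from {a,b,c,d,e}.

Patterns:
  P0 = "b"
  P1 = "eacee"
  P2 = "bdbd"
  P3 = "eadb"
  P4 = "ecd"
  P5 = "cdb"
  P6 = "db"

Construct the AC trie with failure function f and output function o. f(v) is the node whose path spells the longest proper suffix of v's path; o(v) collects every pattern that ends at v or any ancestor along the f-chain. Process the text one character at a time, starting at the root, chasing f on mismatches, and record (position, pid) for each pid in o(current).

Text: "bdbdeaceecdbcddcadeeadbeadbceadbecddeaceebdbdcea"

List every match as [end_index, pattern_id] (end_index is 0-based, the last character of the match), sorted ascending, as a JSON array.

Build automaton:
Trie (insert patterns):
  n0 'ε': b→1 c→14 d→17 e→2
  n1 'b': d→7  ←P0
  n2 'e': a→3 c→12
  n3 'ea': c→4 d→10
  n4 'eac': e→5
  n5 'eace': e→6
  n6 'eacee': ·  ←P1
  n7 'bd': b→8
  n8 'bdb': d→9
  n9 'bdbd': ·  ←P2
  n10 'ead': b→11
  n11 'eadb': ·  ←P3
  n12 'ec': d→13
  n13 'ecd': ·  ←P4
  n14 'c': d→15
  n15 'cd': b→16
  n16 'cdb': ·  ←P5
  n17 'd': b→18
  n18 'db': ·  ←P6

BFS fail/out derivation:
  n1('b'): parent n0 fail=0; on 'b' 0 → fail=0;  out {0}∪∅={0}
  n2('e'): parent n0 fail=0; on 'e' 0 → fail=0;  out ∅∪∅=∅
  n14('c'): parent n0 fail=0; on 'c' 0 → fail=0;  out ∅∪∅=∅
  n17('d'): parent n0 fail=0; on 'd' 0 → fail=0;  out ∅∪∅=∅
  n3('ea'): parent n2 fail=0; on 'a' 0 → fail=0;  out ∅∪∅=∅
  n7('bd'): parent n1 fail=0; on 'd' 0 → fail=17;  out ∅∪∅=∅
  n12('ec'): parent n2 fail=0; on 'c' 0 → fail=14;  out ∅∪∅=∅
  n15('cd'): parent n14 fail=0; on 'd' 0 → fail=17;  out ∅∪∅=∅
  n18('db'): parent n17 fail=0; on 'b' 0 → fail=1;  out {6}∪{0}={0,6}
  n4('eac'): parent n3 fail=0; on 'c' 0 → fail=14;  out ∅∪∅=∅
  n8('bdb'): parent n7 fail=17; on 'b' 17 → fail=18;  out ∅∪{0,6}={0,6}
  n10('ead'): parent n3 fail=0; on 'd' 0 → fail=17;  out ∅∪∅=∅
  n13('ecd'): parent n12 fail=14; on 'd' 14 → fail=15;  out {4}∪∅={4}
  n16('cdb'): parent n15 fail=17; on 'b' 17 → fail=18;  out {5}∪{0,6}={0,5,6}
  n5('eace'): parent n4 fail=14; on 'e' 14→0 → fail=2;  out ∅∪∅=∅
  n9('bdbd'): parent n8 fail=18; on 'd' 18→1 → fail=7;  out {2}∪∅={2}
  n11('eadb'): parent n10 fail=17; on 'b' 17 → fail=18;  out {3}∪{0,6}={0,3,6}
  n6('eacee'): parent n5 fail=2; on 'e' 2→0 → fail=2;  out {1}∪∅={1}

Run:
[0] read 'b'  n0⇒n1  ** P0@[0:0]
[1] read 'd'  n1⇒n7
[2] read 'b'  n7⇒n8  ** P0@[2:2],P6@[1:2]
[3] read 'd'  n8⇒n9  ** P2@[0:3]
[4] read 'e'  n9⇒n2 ·f
[5] read 'a'  n2⇒n3
[6] read 'c'  n3⇒n4
[7] read 'e'  n4⇒n5
[8] read 'e'  n5⇒n6  ** P1@[4:8]
[9] read 'c'  n6⇒n12 ·f
[10] read 'd'  n12⇒n13  ** P4@[8:10]
[11] read 'b'  n13⇒n16 ·f  ** P0@[11:11],P5@[9:11],P6@[10:11]
[12] read 'c'  n16⇒n14 ·f
[13] read 'd'  n14⇒n15
[14] read 'd'  n15⇒n17 ·f
[15] read 'c'  n17⇒n14 ·f
[16] read 'a'  n14⇒n0 ·f
[17] read 'd'  n0⇒n17
[18] read 'e'  n17⇒n2 ·f
[19] read 'e'  n2⇒n2 ·f
[20] read 'a'  n2⇒n3
[21] read 'd'  n3⇒n10
[22] read 'b'  n10⇒n11  ** P0@[22:22],P3@[19:22],P6@[21:22]
[23] read 'e'  n11⇒n2 ·f
[24] read 'a'  n2⇒n3
[25] read 'd'  n3⇒n10
[26] read 'b'  n10⇒n11  ** P0@[26:26],P3@[23:26],P6@[25:26]
[27] read 'c'  n11⇒n14 ·f
[28] read 'e'  n14⇒n2 ·f
[29] read 'a'  n2⇒n3
[30] read 'd'  n3⇒n10
[31] read 'b'  n10⇒n11  ** P0@[31:31],P3@[28:31],P6@[30:31]
[32] read 'e'  n11⇒n2 ·f
[33] read 'c'  n2⇒n12
[34] read 'd'  n12⇒n13  ** P4@[32:34]
[35] read 'd'  n13⇒n17 ·f
[36] read 'e'  n17⇒n2 ·f
[37] read 'a'  n2⇒n3
[38] read 'c'  n3⇒n4
[39] read 'e'  n4⇒n5
[40] read 'e'  n5⇒n6  ** P1@[36:40]
[41] read 'b'  n6⇒n1 ·f  ** P0@[41:41]
[42] read 'd'  n1⇒n7
[43] read 'b'  n7⇒n8  ** P0@[43:43],P6@[42:43]
[44] read 'd'  n8⇒n9  ** P2@[41:44]
[45] read 'c'  n9⇒n14 ·f
[46] read 'e'  n14⇒n2 ·f
[47] read 'a'  n2⇒n3

All matches (sorted): [[0,0],[2,0],[2,6],[3,2],[8,1],[10,4],[11,0],[11,5],[11,6],[22,0],[22,3],[22,6],[26,0],[26,3],[26,6],[31,0],[31,3],[31,6],[34,4],[40,1],[41,0],[43,0],[43,6],[44,2]]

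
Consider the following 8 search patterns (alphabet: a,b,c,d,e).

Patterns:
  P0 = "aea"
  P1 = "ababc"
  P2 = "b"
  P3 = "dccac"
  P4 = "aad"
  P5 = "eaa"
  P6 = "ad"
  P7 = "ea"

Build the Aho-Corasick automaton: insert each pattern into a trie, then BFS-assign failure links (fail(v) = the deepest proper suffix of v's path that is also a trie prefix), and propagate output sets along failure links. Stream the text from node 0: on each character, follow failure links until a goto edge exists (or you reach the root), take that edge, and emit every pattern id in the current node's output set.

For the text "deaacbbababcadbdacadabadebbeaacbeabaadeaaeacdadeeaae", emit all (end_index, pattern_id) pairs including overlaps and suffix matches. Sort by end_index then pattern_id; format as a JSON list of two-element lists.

Build:
Trie (insert patterns):
  0='ε' goto a→1 b→8 d→9 e→16
  1='a' goto a→14 b→4 d→19 e→2
  2='ae' goto a→3
  3='aea' goto ·  [P0 ends]
  4='ab' goto a→5
  5='aba' goto b→6
  6='abab' goto c→7
  7='ababc' goto ·  [P1 ends]
  8='b' goto ·  [P2 ends]
  9='d' goto c→10
  10='dc' goto c→11
  11='dcc' goto a→12
  12='dcca' goto c→13
  13='dccac' goto ·  [P3 ends]
  14='aa' goto d→15
  15='aad' goto ·  [P4 ends]
  16='e' goto a→17
  17='ea' goto a→18  [P7 ends]
  18='eaa' goto ·  [P5 ends]
  19='ad' goto ·  [P6 ends]

Failure links (BFS by depth):
  fail(1) 'a': from fail(0)=0 chase 'a': 0 ⇒ 0;  out=∅∪out(0)=∅
  fail(8) 'b': from fail(0)=0 chase 'b': 0 ⇒ 0;  out={2}∪out(0)={2}
  fail(9) 'd': from fail(0)=0 chase 'd': 0 ⇒ 0;  out=∅∪out(0)=∅
  fail(16) 'e': from fail(0)=0 chase 'e': 0 ⇒ 0;  out=∅∪out(0)=∅
  fail(2) 'ae': from fail(1)=0 chase 'e': 0 ⇒ 16;  out=∅∪out(16)=∅
  fail(4) 'ab': from fail(1)=0 chase 'b': 0 ⇒ 8;  out=∅∪out(8)={2}
  fail(10) 'dc': from fail(9)=0 chase 'c': 0 ⇒ 0;  out=∅∪out(0)=∅
  fail(14) 'aa': from fail(1)=0 chase 'a': 0 ⇒ 1;  out=∅∪out(1)=∅
  fail(17) 'ea': from fail(16)=0 chase 'a': 0 ⇒ 1;  out={7}∪out(1)={7}
  fail(19) 'ad': from fail(1)=0 chase 'd': 0 ⇒ 9;  out={6}∪out(9)={6}
  fail(3) 'aea': from fail(2)=16 chase 'a': 16 ⇒ 17;  out={0}∪out(17)={0,7}
  fail(5) 'aba': from fail(4)=8 chase 'a': 8→0 ⇒ 1;  out=∅∪out(1)=∅
  fail(11) 'dcc': from fail(10)=0 chase 'c': 0 ⇒ 0;  out=∅∪out(0)=∅
  fail(15) 'aad': from fail(14)=1 chase 'd': 1 ⇒ 19;  out={4}∪out(19)={4,6}
  fail(18) 'eaa': from fail(17)=1 chase 'a': 1 ⇒ 14;  out={5}∪out(14)={5}
  fail(6) 'abab': from fail(5)=1 chase 'b': 1 ⇒ 4;  out=∅∪out(4)={2}
  fail(12) 'dcca': from fail(11)=0 chase 'a': 0 ⇒ 1;  out=∅∪out(1)=∅
  fail(7) 'ababc': from fail(6)=4 chase 'c': 4→8→0 ⇒ 0;  out={1}∪out(0)={1}
  fail(13) 'dccac': from fail(12)=1 chase 'c': 1→0 ⇒ 0;  out={3}∪out(0)={3}

Run:
[0] read 'd'  n0⇒n9
[1] read 'e'  n9⇒n16 ·f
[2] read 'a'  n16⇒n17  emit P7@[1:2]
[3] read 'a'  n17⇒n18  emit P5@[1:3]
[4] read 'c'  n18⇒n0 ·f
[5] read 'b'  n0⇒n8  emit P2@[5:5]
[6] read 'b'  n8⇒n8 ·f  emit P2@[6:6]
[7] read 'a'  n8⇒n1 ·f
[8] read 'b'  n1⇒n4  emit P2@[8:8]
[9] read 'a'  n4⇒n5
[10] read 'b'  n5⇒n6  emit P2@[10:10]
[11] read 'c'  n6⇒n7  emit P1@[7:11]
[12] read 'a'  n7⇒n1 ·f
[13] read 'd'  n1⇒n19  emit P6@[12:13]
[14] read 'b'  n19⇒n8 ·f  emit P2@[14:14]
[15] read 'd'  n8⇒n9 ·f
[16] read 'a'  n9⇒n1 ·f
[17] read 'c'  n1⇒n0 ·f
[18] read 'a'  n0⇒n1
[19] read 'd'  n1⇒n19  emit P6@[18:19]
[20] read 'a'  n19⇒n1 ·f
[21] read 'b'  n1⇒n4  emit P2@[21:21]
[22] read 'a'  n4⇒n5
[23] read 'd'  n5⇒n19 ·f  emit P6@[22:23]
[24] read 'e'  n19⇒n16 ·f
[25] read 'b'  n16⇒n8 ·f  emit P2@[25:25]
[26] read 'b'  n8⇒n8 ·f  emit P2@[26:26]
[27] read 'e'  n8⇒n16 ·f
[28] read 'a'  n16⇒n17  emit P7@[27:28]
[29] read 'a'  n17⇒n18  emit P5@[27:29]
[30] read 'c'  n18⇒n0 ·f
[31] read 'b'  n0⇒n8  emit P2@[31:31]
[32] read 'e'  n8⇒n16 ·f
[33] read 'a'  n16⇒n17  emit P7@[32:33]
[34] read 'b'  n17⇒n4 ·f  emit P2@[34:34]
[35] read 'a'  n4⇒n5
[36] read 'a'  n5⇒n14 ·f
[37] read 'd'  n14⇒n15  emit P4@[35:37],P6@[36:37]
[38] read 'e'  n15⇒n16 ·f
[39] read 'a'  n16⇒n17  emit P7@[38:39]
[40] read 'a'  n17⇒n18  emit P5@[38:40]
[41] read 'e'  n18⇒n2 ·f
[42] read 'a'  n2⇒n3  emit P0@[40:42],P7@[41:42]
[43] read 'c'  n3⇒n0 ·f
[44] read 'd'  n0⇒n9
[45] read 'a'  n9⇒n1 ·f
[46] read 'd'  n1⇒n19  emit P6@[45:46]
[47] read 'e'  n19⇒n16 ·f
[48] read 'e'  n16⇒n16 ·f
[49] read 'a'  n16⇒n17  emit P7@[48:49]
[50] read 'a'  n17⇒n18  emit P5@[48:50]
[51] read 'e'  n18⇒n2 ·f

Matches: [[2,7],[3,5],[5,2],[6,2],[8,2],[10,2],[11,1],[13,6],[14,2],[19,6],[21,2],[23,6],[25,2],[26,2],[28,7],[29,5],[31,2],[33,7],[34,2],[37,4],[37,6],[39,7],[40,5],[42,0],[42,7],[46,6],[49,7],[50,5]]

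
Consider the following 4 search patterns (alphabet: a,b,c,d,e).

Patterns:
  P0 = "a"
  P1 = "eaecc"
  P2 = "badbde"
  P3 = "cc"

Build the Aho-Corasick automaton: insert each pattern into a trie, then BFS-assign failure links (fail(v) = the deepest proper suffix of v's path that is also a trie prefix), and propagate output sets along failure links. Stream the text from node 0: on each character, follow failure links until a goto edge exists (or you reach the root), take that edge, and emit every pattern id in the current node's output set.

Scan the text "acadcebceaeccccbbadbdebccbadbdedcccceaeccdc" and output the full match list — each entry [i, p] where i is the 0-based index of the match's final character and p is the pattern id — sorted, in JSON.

Build automaton:
Trie (insert patterns):
  0='ε' goto a→1 b→7 c→13 e→2
  1='a' goto ·  ←P0
  2='e' goto a→3
  3='ea' goto e→4
  4='eae' goto c→5
  5='eaec' goto c→6
  6='eaecc' goto ·  ←P1
  7='b' goto a→8
  8='ba' goto d→9
  9='bad' goto b→10
  10='badb' goto d→11
  11='badbd' goto e→12
  12='badbde' goto ·  ←P2
  13='c' goto c→14
  14='cc' goto ·  ←P3

BFS fail/out derivation:
  n1('a'): parent n0 fail=0; on 'a' 0 → fail=0;  out {0}∪∅={0}
  n2('e'): parent n0 fail=0; on 'e' 0 → fail=0;  out ∅∪∅=∅
  n7('b'): parent n0 fail=0; on 'b' 0 → fail=0;  out ∅∪∅=∅
  n13('c'): parent n0 fail=0; on 'c' 0 → fail=0;  out ∅∪∅=∅
  n3('ea'): parent n2 fail=0; on 'a' 0 → fail=1;  out ∅∪{0}={0}
  n8('ba'): parent n7 fail=0; on 'a' 0 → fail=1;  out ∅∪{0}={0}
  n14('cc'): parent n13 fail=0; on 'c' 0 → fail=13;  out {3}∪∅={3}
  n4('eae'): parent n3 fail=1; on 'e' 1→0 → fail=2;  out ∅∪∅=∅
  n9('bad'): parent n8 fail=1; on 'd' 1→0 → fail=0;  out ∅∪∅=∅
  n5('eaec'): parent n4 fail=2; on 'c' 2→0 → fail=13;  out ∅∪∅=∅
  n10('badb'): parent n9 fail=0; on 'b' 0 → fail=7;  out ∅∪∅=∅
  n6('eaecc'): parent n5 fail=13; on 'c' 13 → fail=14;  out {1}∪{3}={1,3}
  n11('badbd'): parent n10 fail=7; on 'd' 7→0 → fail=0;  out ∅∪∅=∅
  n12('badbde'): parent n11 fail=0; on 'e' 0 → fail=2;  out {2}∪∅={2}

Text stream:
[0] read 'a'  n0⇒n1  ** P0@[0:0]
[1] read 'c'  n1⇒n13 (via fail)
[2] read 'a'  n13⇒n1 (via fail)  ** P0@[2:2]
[3] read 'd'  n1⇒n0 (via fail)
[4] read 'c'  n0⇒n13
[5] read 'e'  n13⇒n2 (via fail)
[6] read 'b'  n2⇒n7 (via fail)
[7] read 'c'  n7⇒n13 (via fail)
[8] read 'e'  n13⇒n2 (via fail)
[9] read 'a'  n2⇒n3  ** P0@[9:9]
[10] read 'e'  n3⇒n4
[11] read 'c'  n4⇒n5
[12] read 'c'  n5⇒n6  ** P1@[8:12],P3@[11:12]
[13] read 'c'  n6⇒n14 (via fail)  ** P3@[12:13]
[14] read 'c'  n14⇒n14 (via fail)  ** P3@[13:14]
[15] read 'b'  n14⇒n7 (via fail)
[16] read 'b'  n7⇒n7 (via fail)
[17] read 'a'  n7⇒n8  ** P0@[17:17]
[18] read 'd'  n8⇒n9
[19] read 'b'  n9⇒n10
[20] read 'd'  n10⇒n11
[21] read 'e'  n11⇒n12  ** P2@[16:21]
[22] read 'b'  n12⇒n7 (via fail)
[23] read 'c'  n7⇒n13 (via fail)
[24] read 'c'  n13⇒n14  ** P3@[23:24]
[25] read 'b'  n14⇒n7 (via fail)
[26] read 'a'  n7⇒n8  ** P0@[26:26]
[27] read 'd'  n8⇒n9
[28] read 'b'  n9⇒n10
[29] read 'd'  n10⇒n11
[30] read 'e'  n11⇒n12  ** P2@[25:30]
[31] read 'd'  n12⇒n0 (via fail)
[32] read 'c'  n0⇒n13
[33] read 'c'  n13⇒n14  ** P3@[32:33]
[34] read 'c'  n14⇒n14 (via fail)  ** P3@[33:34]
[35] read 'c'  n14⇒n14 (via fail)  ** P3@[34:35]
[36] read 'e'  n14⇒n2 (via fail)
[37] read 'a'  n2⇒n3  ** P0@[37:37]
[38] read 'e'  n3⇒n4
[39] read 'c'  n4⇒n5
[40] read 'c'  n5⇒n6  ** P1@[36:40],P3@[39:40]
[41] read 'd'  n6⇒n0 (via fail)
[42] read 'c'  n0⇒n13

Matches: [[0,0],[2,0],[9,0],[12,1],[12,3],[13,3],[14,3],[17,0],[21,2],[24,3],[26,0],[30,2],[33,3],[34,3],[35,3],[37,0],[40,1],[40,3]]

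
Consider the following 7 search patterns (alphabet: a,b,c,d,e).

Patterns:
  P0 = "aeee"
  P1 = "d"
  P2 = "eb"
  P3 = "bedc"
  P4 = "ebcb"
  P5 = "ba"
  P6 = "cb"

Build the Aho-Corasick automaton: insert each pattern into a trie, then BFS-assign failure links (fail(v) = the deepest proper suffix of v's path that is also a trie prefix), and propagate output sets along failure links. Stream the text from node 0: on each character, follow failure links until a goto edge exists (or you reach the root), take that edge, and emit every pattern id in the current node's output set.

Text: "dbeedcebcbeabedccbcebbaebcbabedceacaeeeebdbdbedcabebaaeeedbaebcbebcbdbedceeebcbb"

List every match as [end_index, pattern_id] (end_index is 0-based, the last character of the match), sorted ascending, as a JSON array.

Construct AC machine:
Trie nodes:
  0='ε' goto a→1 b→8 c→15 d→5 e→6
  1='a' goto e→2
  2='ae' goto e→3
  3='aee' goto e→4
  4='aeee' goto ·  ←P0
  5='d' goto ·  ←P1
  6='e' goto b→7
  7='eb' goto c→12  ←P2
  8='b' goto a→14 e→9
  9='be' goto d→10
  10='bed' goto c→11
  11='bedc' goto ·  ←P3
  12='ebc' goto b→13
  13='ebcb' goto ·  ←P4
  14='ba' goto ·  ←P5
  15='c' goto b→16
  16='cb' goto ·  ←P6

BFS fail/out derivation:
  fail(1) 'a': from fail(0)=0 chase 'a': 0 ⇒ 0;  out=∅∪out(0)=∅
  fail(5) 'd': from fail(0)=0 chase 'd': 0 ⇒ 0;  out={1}∪out(0)={1}
  fail(6) 'e': from fail(0)=0 chase 'e': 0 ⇒ 0;  out=∅∪out(0)=∅
  fail(8) 'b': from fail(0)=0 chase 'b': 0 ⇒ 0;  out=∅∪out(0)=∅
  fail(15) 'c': from fail(0)=0 chase 'c': 0 ⇒ 0;  out=∅∪out(0)=∅
  fail(2) 'ae': from fail(1)=0 chase 'e': 0 ⇒ 6;  out=∅∪out(6)=∅
  fail(7) 'eb': from fail(6)=0 chase 'b': 0 ⇒ 8;  out={2}∪out(8)={2}
  fail(9) 'be': from fail(8)=0 chase 'e': 0 ⇒ 6;  out=∅∪out(6)=∅
  fail(14) 'ba': from fail(8)=0 chase 'a': 0 ⇒ 1;  out={5}∪out(1)={5}
  fail(16) 'cb': from fail(15)=0 chase 'b': 0 ⇒ 8;  out={6}∪out(8)={6}
  fail(3) 'aee': from fail(2)=6 chase 'e': 6→0 ⇒ 6;  out=∅∪out(6)=∅
  fail(10) 'bed': from fail(9)=6 chase 'd': 6→0 ⇒ 5;  out=∅∪out(5)={1}
  fail(12) 'ebc': from fail(7)=8 chase 'c': 8→0 ⇒ 15;  out=∅∪out(15)=∅
  fail(4) 'aeee': from fail(3)=6 chase 'e': 6→0 ⇒ 6;  out={0}∪out(6)={0}
  fail(11) 'bedc': from fail(10)=5 chase 'c': 5→0 ⇒ 15;  out={3}∪out(15)={3}
  fail(13) 'ebcb': from fail(12)=15 chase 'b': 15 ⇒ 16;  out={4}∪out(16)={4,6}

Run:
pos 0 'd': at 5  → match P1@[0:0]
pos 1 'b': at 8 ·f
pos 2 'e': at 9
pos 3 'e': at 6 ·f
pos 4 'd': at 5 ·f  → match P1@[4:4]
pos 5 'c': at 15 ·f
pos 6 'e': at 6 ·f
pos 7 'b': at 7  → match P2@[6:7]
pos 8 'c': at 12
pos 9 'b': at 13  → match P4@[6:9],P6@[8:9]
pos 10 'e': at 9 ·f
pos 11 'a': at 1 ·f
pos 12 'b': at 8 ·f
pos 13 'e': at 9
pos 14 'd': at 10  → match P1@[14:14]
pos 15 'c': at 11  → match P3@[12:15]
pos 16 'c': at 15 ·f
pos 17 'b': at 16  → match P6@[16:17]
pos 18 'c': at 15 ·f
pos 19 'e': at 6 ·f
pos 20 'b': at 7  → match P2@[19:20]
pos 21 'b': at 8 ·f
pos 22 'a': at 14  → match P5@[21:22]
pos 23 'e': at 2 ·f
pos 24 'b': at 7 ·f  → match P2@[23:24]
pos 25 'c': at 12
pos 26 'b': at 13  → match P4@[23:26],P6@[25:26]
pos 27 'a': at 14 ·f  → match P5@[26:27]
pos 28 'b': at 8 ·f
pos 29 'e': at 9
pos 30 'd': at 10  → match P1@[30:30]
pos 31 'c': at 11  → match P3@[28:31]
pos 32 'e': at 6 ·f
pos 33 'a': at 1 ·f
pos 34 'c': at 15 ·f
pos 35 'a': at 1 ·f
pos 36 'e': at 2
pos 37 'e': at 3
pos 38 'e': at 4  → match P0@[35:38]
pos 39 'e': at 6 ·f
pos 40 'b': at 7  → match P2@[39:40]
pos 41 'd': at 5 ·f  → match P1@[41:41]
pos 42 'b': at 8 ·f
pos 43 'd': at 5 ·f  → match P1@[43:43]
pos 44 'b': at 8 ·f
pos 45 'e': at 9
pos 46 'd': at 10  → match P1@[46:46]
pos 47 'c': at 11  → match P3@[44:47]
pos 48 'a': at 1 ·f
pos 49 'b': at 8 ·f
pos 50 'e': at 9
pos 51 'b': at 7 ·f  → match P2@[50:51]
pos 52 'a': at 14 ·f  → match P5@[51:52]
pos 53 'a': at 1 ·f
pos 54 'e': at 2
pos 55 'e': at 3
pos 56 'e': at 4  → match P0@[53:56]
pos 57 'd': at 5 ·f  → match P1@[57:57]
pos 58 'b': at 8 ·f
pos 59 'a': at 14  → match P5@[58:59]
pos 60 'e': at 2 ·f
pos 61 'b': at 7 ·f  → match P2@[60:61]
pos 62 'c': at 12
pos 63 'b': at 13  → match P4@[60:63],P6@[62:63]
pos 64 'e': at 9 ·f
pos 65 'b': at 7 ·f  → match P2@[64:65]
pos 66 'c': at 12
pos 67 'b': at 13  → match P4@[64:67],P6@[66:67]
pos 68 'd': at 5 ·f  → match P1@[68:68]
pos 69 'b': at 8 ·f
pos 70 'e': at 9
pos 71 'd': at 10  → match P1@[71:71]
pos 72 'c': at 11  → match P3@[69:72]
pos 73 'e': at 6 ·f
pos 74 'e': at 6 ·f
pos 75 'e': at 6 ·f
pos 76 'b': at 7  → match P2@[75:76]
pos 77 'c': at 12
pos 78 'b': at 13  → match P4@[75:78],P6@[77:78]
pos 79 'b': at 8 ·f

Result: [[0,1],[4,1],[7,2],[9,4],[9,6],[14,1],[15,3],[17,6],[20,2],[22,5],[24,2],[26,4],[26,6],[27,5],[30,1],[31,3],[38,0],[40,2],[41,1],[43,1],[46,1],[47,3],[51,2],[52,5],[56,0],[57,1],[59,5],[61,2],[63,4],[63,6],[65,2],[67,4],[67,6],[68,1],[71,1],[72,3],[76,2],[78,4],[78,6]]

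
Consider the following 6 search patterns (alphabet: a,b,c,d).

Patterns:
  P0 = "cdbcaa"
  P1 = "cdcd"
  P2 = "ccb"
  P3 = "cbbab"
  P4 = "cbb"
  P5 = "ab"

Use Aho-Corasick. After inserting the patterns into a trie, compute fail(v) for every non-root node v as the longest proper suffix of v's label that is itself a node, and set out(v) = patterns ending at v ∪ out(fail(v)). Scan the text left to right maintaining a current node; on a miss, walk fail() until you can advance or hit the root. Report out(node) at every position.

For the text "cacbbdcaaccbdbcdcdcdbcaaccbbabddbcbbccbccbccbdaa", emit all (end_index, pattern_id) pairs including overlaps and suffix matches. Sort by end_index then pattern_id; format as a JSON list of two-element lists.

Build automaton:
Trie (insert patterns):
  n0 'ε': a→15 c→1
  n1 'c': b→11 c→9 d→2
  n2 'cd': b→3 c→7
  n3 'cdb': c→4
  n4 'cdbc': a→5
  n5 'cdbca': a→6
  n6 'cdbcaa': ·  [P0 ends]
  n7 'cdc': d→8
  n8 'cdcd': ·  [P1 ends]
  n9 'cc': b→10
  n10 'ccb': ·  [P2 ends]
  n11 'cb': b→12
  n12 'cbb': a→13  [P4 ends]
  n13 'cbba': b→14
  n14 'cbbab': ·  [P3 ends]
  n15 'a': b→16
  n16 'ab': ·  [P5 ends]

BFS fail/out derivation:
  fail(1) 'c': from fail(0)=0 chase 'c': 0 ⇒ 0;  out=∅∪out(0)=∅
  fail(15) 'a': from fail(0)=0 chase 'a': 0 ⇒ 0;  out=∅∪out(0)=∅
  fail(2) 'cd': from fail(1)=0 chase 'd': 0 ⇒ 0;  out=∅∪out(0)=∅
  fail(9) 'cc': from fail(1)=0 chase 'c': 0 ⇒ 1;  out=∅∪out(1)=∅
  fail(11) 'cb': from fail(1)=0 chase 'b': 0 ⇒ 0;  out=∅∪out(0)=∅
  fail(16) 'ab': from fail(15)=0 chase 'b': 0 ⇒ 0;  out={5}∪out(0)={5}
  fail(3) 'cdb': from fail(2)=0 chase 'b': 0 ⇒ 0;  out=∅∪out(0)=∅
  fail(7) 'cdc': from fail(2)=0 chase 'c': 0 ⇒ 1;  out=∅∪out(1)=∅
  fail(10) 'ccb': from fail(9)=1 chase 'b': 1 ⇒ 11;  out={2}∪out(11)={2}
  fail(12) 'cbb': from fail(11)=0 chase 'b': 0 ⇒ 0;  out={4}∪out(0)={4}
  fail(4) 'cdbc': from fail(3)=0 chase 'c': 0 ⇒ 1;  out=∅∪out(1)=∅
  fail(8) 'cdcd': from fail(7)=1 chase 'd': 1 ⇒ 2;  out={1}∪out(2)={1}
  fail(13) 'cbba': from fail(12)=0 chase 'a': 0 ⇒ 15;  out=∅∪out(15)=∅
  fail(5) 'cdbca': from fail(4)=1 chase 'a': 1→0 ⇒ 15;  out=∅∪out(15)=∅
  fail(14) 'cbbab': from fail(13)=15 chase 'b': 15 ⇒ 16;  out={3}∪out(16)={3,5}
  fail(6) 'cdbcaa': from fail(5)=15 chase 'a': 15→0 ⇒ 15;  out={0}∪out(15)={0}

Text stream:
pos 0 'c': at 1
pos 1 'a': at 15 (via fail)
pos 2 'c': at 1 (via fail)
pos 3 'b': at 11
pos 4 'b': at 12  emit P4@[2:4]
pos 5 'd': at 0 (via fail)
pos 6 'c': at 1
pos 7 'a': at 15 (via fail)
pos 8 'a': at 15 (via fail)
pos 9 'c': at 1 (via fail)
pos 10 'c': at 9
pos 11 'b': at 10  emit P2@[9:11]
pos 12 'd': at 0 (via fail)
pos 13 'b': at 0
pos 14 'c': at 1
pos 15 'd': at 2
pos 16 'c': at 7
pos 17 'd': at 8  emit P1@[14:17]
pos 18 'c': at 7 (via fail)
pos 19 'd': at 8  emit P1@[16:19]
pos 20 'b': at 3 (via fail)
pos 21 'c': at 4
pos 22 'a': at 5
pos 23 'a': at 6  emit P0@[18:23]
pos 24 'c': at 1 (via fail)
pos 25 'c': at 9
pos 26 'b': at 10  emit P2@[24:26]
pos 27 'b': at 12 (via fail)  emit P4@[25:27]
pos 28 'a': at 13
pos 29 'b': at 14  emit P3@[25:29],P5@[28:29]
pos 30 'd': at 0 (via fail)
pos 31 'd': at 0
pos 32 'b': at 0
pos 33 'c': at 1
pos 34 'b': at 11
pos 35 'b': at 12  emit P4@[33:35]
pos 36 'c': at 1 (via fail)
pos 37 'c': at 9
pos 38 'b': at 10  emit P2@[36:38]
pos 39 'c': at 1 (via fail)
pos 40 'c': at 9
pos 41 'b': at 10  emit P2@[39:41]
pos 42 'c': at 1 (via fail)
pos 43 'c': at 9
pos 44 'b': at 10  emit P2@[42:44]
pos 45 'd': at 0 (via fail)
pos 46 'a': at 15
pos 47 'a': at 15 (via fail)

All matches (sorted): [[4,4],[11,2],[17,1],[19,1],[23,0],[26,2],[27,4],[29,3],[29,5],[35,4],[38,2],[41,2],[44,2]]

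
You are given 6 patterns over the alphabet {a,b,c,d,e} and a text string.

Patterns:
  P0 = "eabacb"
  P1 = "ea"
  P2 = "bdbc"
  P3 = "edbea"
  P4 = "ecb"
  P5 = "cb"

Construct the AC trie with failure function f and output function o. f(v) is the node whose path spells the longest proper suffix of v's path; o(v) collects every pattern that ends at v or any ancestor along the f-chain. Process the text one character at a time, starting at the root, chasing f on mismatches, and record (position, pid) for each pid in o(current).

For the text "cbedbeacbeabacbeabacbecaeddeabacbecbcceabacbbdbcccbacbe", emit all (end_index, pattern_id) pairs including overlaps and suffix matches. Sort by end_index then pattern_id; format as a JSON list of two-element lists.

Build automaton:
Trie (insert patterns):
  0='ε' goto b→7 c→17 e→1
  1='e' goto a→2 c→15 d→11
  2='ea' goto b→3  [P1 ends]
  3='eab' goto a→4
  4='eaba' goto c→5
  5='eabac' goto b→6
  6='eabacb' goto ·  [P0 ends]
  7='b' goto d→8
  8='bd' goto b→9
  9='bdb' goto c→10
  10='bdbc' goto ·  [P2 ends]
  11='ed' goto b→12
  12='edb' goto e→13
  13='edbe' goto a→14
  14='edbea' goto ·  [P3 ends]
  15='ec' goto b→16
  16='ecb' goto ·  [P4 ends]
  17='c' goto b→18
  18='cb' goto ·  [P5 ends]

Failure links (BFS by depth):
  fail(1) 'e': from fail(0)=0 chase 'e': 0 ⇒ 0;  out=∅∪out(0)=∅
  fail(7) 'b': from fail(0)=0 chase 'b': 0 ⇒ 0;  out=∅∪out(0)=∅
  fail(17) 'c': from fail(0)=0 chase 'c': 0 ⇒ 0;  out=∅∪out(0)=∅
  fail(2) 'ea': from fail(1)=0 chase 'a': 0 ⇒ 0;  out={1}∪out(0)={1}
  fail(8) 'bd': from fail(7)=0 chase 'd': 0 ⇒ 0;  out=∅∪out(0)=∅
  fail(11) 'ed': from fail(1)=0 chase 'd': 0 ⇒ 0;  out=∅∪out(0)=∅
  fail(15) 'ec': from fail(1)=0 chase 'c': 0 ⇒ 17;  out=∅∪out(17)=∅
  fail(18) 'cb': from fail(17)=0 chase 'b': 0 ⇒ 7;  out={5}∪out(7)={5}
  fail(3) 'eab': from fail(2)=0 chase 'b': 0 ⇒ 7;  out=∅∪out(7)=∅
  fail(9) 'bdb': from fail(8)=0 chase 'b': 0 ⇒ 7;  out=∅∪out(7)=∅
  fail(12) 'edb': from fail(11)=0 chase 'b': 0 ⇒ 7;  out=∅∪out(7)=∅
  fail(16) 'ecb': from fail(15)=17 chase 'b': 17 ⇒ 18;  out={4}∪out(18)={4,5}
  fail(4) 'eaba': from fail(3)=7 chase 'a': 7→0 ⇒ 0;  out=∅∪out(0)=∅
  fail(10) 'bdbc': from fail(9)=7 chase 'c': 7→0 ⇒ 17;  out={2}∪out(17)={2}
  fail(13) 'edbe': from fail(12)=7 chase 'e': 7→0 ⇒ 1;  out=∅∪out(1)=∅
  fail(5) 'eabac': from fail(4)=0 chase 'c': 0 ⇒ 17;  out=∅∪out(17)=∅
  fail(14) 'edbea': from fail(13)=1 chase 'a': 1 ⇒ 2;  out={3}∪out(2)={1,3}
  fail(6) 'eabacb': from fail(5)=17 chase 'b': 17 ⇒ 18;  out={0}∪out(18)={0,5}

Scan:
[0] read 'c'  n0⇒n17
[1] read 'b'  n17⇒n18  → match P5@[0:1]
[2] read 'e'  n18⇒n1 ·f
[3] read 'd'  n1⇒n11
[4] read 'b'  n11⇒n12
[5] read 'e'  n12⇒n13
[6] read 'a'  n13⇒n14  → match P1@[5:6],P3@[2:6]
[7] read 'c'  n14⇒n17 ·f
[8] read 'b'  n17⇒n18  → match P5@[7:8]
[9] read 'e'  n18⇒n1 ·f
[10] read 'a'  n1⇒n2  → match P1@[9:10]
[11] read 'b'  n2⇒n3
[12] read 'a'  n3⇒n4
[13] read 'c'  n4⇒n5
[14] read 'b'  n5⇒n6  → match P0@[9:14],P5@[13:14]
[15] read 'e'  n6⇒n1 ·f
[16] read 'a'  n1⇒n2  → match P1@[15:16]
[17] read 'b'  n2⇒n3
[18] read 'a'  n3⇒n4
[19] read 'c'  n4⇒n5
[20] read 'b'  n5⇒n6  → match P0@[15:20],P5@[19:20]
[21] read 'e'  n6⇒n1 ·f
[22] read 'c'  n1⇒n15
[23] read 'a'  n15⇒n0 ·f
[24] read 'e'  n0⇒n1
[25] read 'd'  n1⇒n11
[26] read 'd'  n11⇒n0 ·f
[27] read 'e'  n0⇒n1
[28] read 'a'  n1⇒n2  → match P1@[27:28]
[29] read 'b'  n2⇒n3
[30] read 'a'  n3⇒n4
[31] read 'c'  n4⇒n5
[32] read 'b'  n5⇒n6  → match P0@[27:32],P5@[31:32]
[33] read 'e'  n6⇒n1 ·f
[34] read 'c'  n1⇒n15
[35] read 'b'  n15⇒n16  → match P4@[33:35],P5@[34:35]
[36] read 'c'  n16⇒n17 ·f
[37] read 'c'  n17⇒n17 ·f
[38] read 'e'  n17⇒n1 ·f
[39] read 'a'  n1⇒n2  → match P1@[38:39]
[40] read 'b'  n2⇒n3
[41] read 'a'  n3⇒n4
[42] read 'c'  n4⇒n5
[43] read 'b'  n5⇒n6  → match P0@[38:43],P5@[42:43]
[44] read 'b'  n6⇒n7 ·f
[45] read 'd'  n7⇒n8
[46] read 'b'  n8⇒n9
[47] read 'c'  n9⇒n10  → match P2@[44:47]
[48] read 'c'  n10⇒n17 ·f
[49] read 'c'  n17⇒n17 ·f
[50] read 'b'  n17⇒n18  → match P5@[49:50]
[51] read 'a'  n18⇒n0 ·f
[52] read 'c'  n0⇒n17
[53] read 'b'  n17⇒n18  → match P5@[52:53]
[54] read 'e'  n18⇒n1 ·f

Result: [[1,5],[6,1],[6,3],[8,5],[10,1],[14,0],[14,5],[16,1],[20,0],[20,5],[28,1],[32,0],[32,5],[35,4],[35,5],[39,1],[43,0],[43,5],[47,2],[50,5],[53,5]]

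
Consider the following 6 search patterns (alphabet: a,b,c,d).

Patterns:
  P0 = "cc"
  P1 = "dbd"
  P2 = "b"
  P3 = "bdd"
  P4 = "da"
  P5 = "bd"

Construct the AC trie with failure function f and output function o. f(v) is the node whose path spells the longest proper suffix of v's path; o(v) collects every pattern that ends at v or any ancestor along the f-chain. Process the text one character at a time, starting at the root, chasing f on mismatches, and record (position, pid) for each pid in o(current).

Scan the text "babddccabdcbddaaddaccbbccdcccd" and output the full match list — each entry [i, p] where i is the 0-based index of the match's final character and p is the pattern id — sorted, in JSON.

Build automaton:
Trie nodes:
  n0 'ε': b→6 c→1 d→3
  n1 'c': c→2
  n2 'cc': ·  ←P0
  n3 'd': a→9 b→4
  n4 'db': d→5
  n5 'dbd': ·  ←P1
  n6 'b': d→7  ←P2
  n7 'bd': d→8  ←P5
  n8 'bdd': ·  ←P3
  n9 'da': ·  ←P4

Failure links (BFS by depth):
  n1('c'): parent n0 fail=0; on 'c' 0 → fail=0;  out ∅∪∅=∅
  n3('d'): parent n0 fail=0; on 'd' 0 → fail=0;  out ∅∪∅=∅
  n6('b'): parent n0 fail=0; on 'b' 0 → fail=0;  out {2}∪∅={2}
  n2('cc'): parent n1 fail=0; on 'c' 0 → fail=1;  out {0}∪∅={0}
  n4('db'): parent n3 fail=0; on 'b' 0 → fail=6;  out ∅∪{2}={2}
  n7('bd'): parent n6 fail=0; on 'd' 0 → fail=3;  out {5}∪∅={5}
  n9('da'): parent n3 fail=0; on 'a' 0 → fail=0;  out {4}∪∅={4}
  n5('dbd'): parent n4 fail=6; on 'd' 6 → fail=7;  out {1}∪{5}={1,5}
  n8('bdd'): parent n7 fail=3; on 'd' 3→0 → fail=3;  out {3}∪∅={3}

Scan:
pos 0 'b': at 6  ** P2@[0:0]
pos 1 'a': at 0 (fail-walked)
pos 2 'b': at 6  ** P2@[2:2]
pos 3 'd': at 7  ** P5@[2:3]
pos 4 'd': at 8  ** P3@[2:4]
pos 5 'c': at 1 (fail-walked)
pos 6 'c': at 2  ** P0@[5:6]
pos 7 'a': at 0 (fail-walked)
pos 8 'b': at 6  ** P2@[8:8]
pos 9 'd': at 7  ** P5@[8:9]
pos 10 'c': at 1 (fail-walked)
pos 11 'b': at 6 (fail-walked)  ** P2@[11:11]
pos 12 'd': at 7  ** P5@[11:12]
pos 13 'd': at 8  ** P3@[11:13]
pos 14 'a': at 9 (fail-walked)  ** P4@[13:14]
pos 15 'a': at 0 (fail-walked)
pos 16 'd': at 3
pos 17 'd': at 3 (fail-walked)
pos 18 'a': at 9  ** P4@[17:18]
pos 19 'c': at 1 (fail-walked)
pos 20 'c': at 2  ** P0@[19:20]
pos 21 'b': at 6 (fail-walked)  ** P2@[21:21]
pos 22 'b': at 6 (fail-walked)  ** P2@[22:22]
pos 23 'c': at 1 (fail-walked)
pos 24 'c': at 2  ** P0@[23:24]
pos 25 'd': at 3 (fail-walked)
pos 26 'c': at 1 (fail-walked)
pos 27 'c': at 2  ** P0@[26:27]
pos 28 'c': at 2 (fail-walked)  ** P0@[27:28]
pos 29 'd': at 3 (fail-walked)

Result: [[0,2],[2,2],[3,5],[4,3],[6,0],[8,2],[9,5],[11,2],[12,5],[13,3],[14,4],[18,4],[20,0],[21,2],[22,2],[24,0],[27,0],[28,0]]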